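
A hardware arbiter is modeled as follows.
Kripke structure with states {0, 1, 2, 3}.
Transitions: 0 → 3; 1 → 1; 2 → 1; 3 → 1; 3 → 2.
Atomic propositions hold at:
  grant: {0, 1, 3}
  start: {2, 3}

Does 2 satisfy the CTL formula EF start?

Yes

EF start: least fixpoint, start Z0 = {2, 3}, add states with some successor in Z. Z1 = {0, 2, 3}; fixed.
Sat(EF start) = {0, 2, 3}
2 ∈ Sat(EF start) = {0, 2, 3}, so the formula holds at 2.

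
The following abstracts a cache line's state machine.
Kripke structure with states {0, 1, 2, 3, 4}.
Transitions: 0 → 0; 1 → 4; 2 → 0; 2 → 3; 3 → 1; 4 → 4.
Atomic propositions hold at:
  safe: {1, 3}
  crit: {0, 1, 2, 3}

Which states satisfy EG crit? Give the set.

EG crit: greatest fixpoint, start Z0 = {0, 1, 2, 3}, keep only states in Sat with some successor in Z. Z1 = {0, 2, 3}; Z2 = {0, 2}; fixed.
Sat(EG crit) = {0, 2}

{0, 2}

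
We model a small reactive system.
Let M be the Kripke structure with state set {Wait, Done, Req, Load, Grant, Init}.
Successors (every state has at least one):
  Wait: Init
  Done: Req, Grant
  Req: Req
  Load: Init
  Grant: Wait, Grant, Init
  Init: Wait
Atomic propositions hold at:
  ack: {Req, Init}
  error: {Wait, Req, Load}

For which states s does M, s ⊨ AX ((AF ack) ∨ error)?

AF ack: least fixpoint, start Z0 = {Req, Init}, add states with every successor in Z. Z1 = {Wait, Req, Load, Init}; fixed.
Sat(AF ack) = {Wait, Req, Load, Init}
Sat((AF ack) ∨ error) = {Wait, Req, Load, Init}
Sat(AX ((AF ack) ∨ error)) = {s : every successor in {Wait, Req, Load, Init}} = {Wait, Req, Load, Init}

{Wait, Req, Load, Init}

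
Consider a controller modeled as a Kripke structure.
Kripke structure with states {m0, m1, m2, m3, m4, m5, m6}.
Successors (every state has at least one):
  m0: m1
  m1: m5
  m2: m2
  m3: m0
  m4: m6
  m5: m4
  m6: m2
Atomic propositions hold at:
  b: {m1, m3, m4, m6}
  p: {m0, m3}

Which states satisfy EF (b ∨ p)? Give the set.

Sat(b ∨ p) = {m0, m1, m3, m4, m6}
EF (b ∨ p): least fixpoint, start Z0 = {m0, m1, m3, m4, m6}, add states with some successor in Z. Z1 = {m0, m1, m3, m4, m5, m6}; fixed.
Sat(EF (b ∨ p)) = {m0, m1, m3, m4, m5, m6}

{m0, m1, m3, m4, m5, m6}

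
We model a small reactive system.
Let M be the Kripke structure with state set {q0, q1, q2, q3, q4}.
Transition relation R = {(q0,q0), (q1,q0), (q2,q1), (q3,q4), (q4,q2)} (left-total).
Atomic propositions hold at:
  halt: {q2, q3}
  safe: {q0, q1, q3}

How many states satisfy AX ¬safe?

Sat(¬safe) = {q2, q4}
Sat(AX ¬safe) = {s : every successor in {q2, q4}} = {q3, q4}
|Sat(AX ¬safe)| = |{q3, q4}| = 2.

2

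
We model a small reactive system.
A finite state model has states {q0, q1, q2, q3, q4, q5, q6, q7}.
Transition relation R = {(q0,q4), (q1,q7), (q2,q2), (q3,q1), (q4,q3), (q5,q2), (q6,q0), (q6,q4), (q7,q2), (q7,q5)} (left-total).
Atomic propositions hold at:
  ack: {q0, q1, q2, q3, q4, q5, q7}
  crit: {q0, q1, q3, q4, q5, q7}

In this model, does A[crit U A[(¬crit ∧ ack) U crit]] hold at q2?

No

Sat(¬crit) = {q2, q6}
Sat(¬crit ∧ ack) = {q2}
A[(¬crit ∧ ack) U crit]: least fixpoint, start Z0 = Sat(crit) = {q0, q1, q3, q4, q5, q7}, add states in Sat(¬crit ∧ ack) with every successor in Z. Already a fixed point.
Sat(A[(¬crit ∧ ack) U crit]) = {q0, q1, q3, q4, q5, q7}
A[crit U A[(¬crit ∧ ack) U crit]]: least fixpoint, start Z0 = Sat(A[(¬crit ∧ ack) U crit]) = {q0, q1, q3, q4, q5, q7}, add states in Sat(crit) with every successor in Z. Already a fixed point.
Sat(A[crit U A[(¬crit ∧ ack) U crit]]) = {q0, q1, q3, q4, q5, q7}
q2 ∉ Sat(A[crit U A[(¬crit ∧ ack) U crit]]) = {q0, q1, q3, q4, q5, q7}, so the formula does not hold at q2.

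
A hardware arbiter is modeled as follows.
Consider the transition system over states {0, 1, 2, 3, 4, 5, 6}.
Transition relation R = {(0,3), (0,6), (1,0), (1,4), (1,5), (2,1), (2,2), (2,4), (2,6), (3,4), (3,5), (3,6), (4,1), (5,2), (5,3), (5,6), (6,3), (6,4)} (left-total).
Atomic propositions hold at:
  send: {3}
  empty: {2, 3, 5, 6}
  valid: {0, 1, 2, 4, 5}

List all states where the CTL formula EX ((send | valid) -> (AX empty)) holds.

Sat(send | valid) = {0, 1, 2, 3, 4, 5}
Sat(AX empty) = {s : every successor in {2, 3, 5, 6}} = {0, 5}
Sat((send | valid) -> (AX empty)) = {0, 5, 6}
Sat(EX ((send | valid) -> (AX empty))) = {s : some successor in {0, 5, 6}} = {0, 1, 2, 3, 5}

{0, 1, 2, 3, 5}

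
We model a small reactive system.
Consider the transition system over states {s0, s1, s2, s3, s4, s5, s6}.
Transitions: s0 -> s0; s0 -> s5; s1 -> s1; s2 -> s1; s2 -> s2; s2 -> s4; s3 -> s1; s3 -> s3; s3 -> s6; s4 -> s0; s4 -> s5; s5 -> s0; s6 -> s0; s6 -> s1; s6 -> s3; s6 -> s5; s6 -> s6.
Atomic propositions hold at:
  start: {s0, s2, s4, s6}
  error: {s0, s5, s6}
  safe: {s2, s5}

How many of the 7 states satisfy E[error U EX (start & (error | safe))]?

Sat(error | safe) = {s0, s2, s5, s6}
Sat(start & (error | safe)) = {s0, s2, s6}
Sat(EX (start & (error | safe))) = {s : some successor in {s0, s2, s6}} = {s0, s2, s3, s4, s5, s6}
E[error U EX (start & (error | safe))]: least fixpoint, start Z0 = Sat(EX (start & (error | safe))) = {s0, s2, s3, s4, s5, s6}, add states in Sat(error) with some successor in Z. Already a fixed point.
Sat(E[error U EX (start & (error | safe))]) = {s0, s2, s3, s4, s5, s6}
|Sat(E[error U EX (start & (error | safe))])| = |{s0, s2, s3, s4, s5, s6}| = 6.

6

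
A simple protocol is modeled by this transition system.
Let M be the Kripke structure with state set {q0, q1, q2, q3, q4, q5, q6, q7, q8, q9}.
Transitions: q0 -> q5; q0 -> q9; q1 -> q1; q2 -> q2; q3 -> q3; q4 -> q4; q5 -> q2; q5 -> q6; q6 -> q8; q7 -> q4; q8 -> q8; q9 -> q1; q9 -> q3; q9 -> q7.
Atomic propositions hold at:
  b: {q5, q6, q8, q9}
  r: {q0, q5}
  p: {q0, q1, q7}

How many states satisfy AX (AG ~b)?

6

Sat(~b) = {q0, q1, q2, q3, q4, q7}
AG ~b: greatest fixpoint, start Z0 = {q0, q1, q2, q3, q4, q7}, keep only states in Sat with every successor in Z. Z1 = {q1, q2, q3, q4, q7}; fixed.
Sat(AG ~b) = {q1, q2, q3, q4, q7}
Sat(AX (AG ~b)) = {s : every successor in {q1, q2, q3, q4, q7}} = {q1, q2, q3, q4, q7, q9}
|Sat(AX (AG ~b))| = |{q1, q2, q3, q4, q7, q9}| = 6.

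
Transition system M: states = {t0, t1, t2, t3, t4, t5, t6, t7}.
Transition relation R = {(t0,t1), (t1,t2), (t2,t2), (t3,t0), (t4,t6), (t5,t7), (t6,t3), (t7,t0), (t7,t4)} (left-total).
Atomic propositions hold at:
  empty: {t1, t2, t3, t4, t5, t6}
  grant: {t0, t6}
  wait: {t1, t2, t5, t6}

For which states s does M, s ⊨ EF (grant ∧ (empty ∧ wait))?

Sat(empty ∧ wait) = {t1, t2, t5, t6}
Sat(grant ∧ (empty ∧ wait)) = {t6}
EF (grant ∧ (empty ∧ wait)): least fixpoint, start Z0 = {t6}, add states with some successor in Z. Z1 = {t4, t6}; Z2 = {t4, t6, t7}; Z3 = {t4, t5, t6, t7}; fixed.
Sat(EF (grant ∧ (empty ∧ wait))) = {t4, t5, t6, t7}

{t4, t5, t6, t7}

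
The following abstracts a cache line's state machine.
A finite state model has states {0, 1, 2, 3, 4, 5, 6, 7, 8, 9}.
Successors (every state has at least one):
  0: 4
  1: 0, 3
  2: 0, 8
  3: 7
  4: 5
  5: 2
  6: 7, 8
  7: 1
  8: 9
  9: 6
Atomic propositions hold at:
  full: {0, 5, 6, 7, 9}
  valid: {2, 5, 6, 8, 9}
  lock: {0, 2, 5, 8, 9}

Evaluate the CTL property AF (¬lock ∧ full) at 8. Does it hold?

Yes

Sat(¬lock) = {1, 3, 4, 6, 7}
Sat(¬lock ∧ full) = {6, 7}
AF (¬lock ∧ full): least fixpoint, start Z0 = {6, 7}, add states with every successor in Z. Z1 = {3, 6, 7, 9}; Z2 = {3, 6, 7, 8, 9}; fixed.
Sat(AF (¬lock ∧ full)) = {3, 6, 7, 8, 9}
8 ∈ Sat(AF (¬lock ∧ full)) = {3, 6, 7, 8, 9}, so the formula holds at 8.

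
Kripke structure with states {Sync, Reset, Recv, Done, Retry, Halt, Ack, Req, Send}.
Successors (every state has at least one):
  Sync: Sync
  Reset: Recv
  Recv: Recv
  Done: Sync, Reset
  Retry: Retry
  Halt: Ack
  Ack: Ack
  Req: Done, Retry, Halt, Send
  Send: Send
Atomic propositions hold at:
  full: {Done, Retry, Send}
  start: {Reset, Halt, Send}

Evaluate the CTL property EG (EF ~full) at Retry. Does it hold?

No

Sat(~full) = {Sync, Reset, Recv, Halt, Ack, Req}
EF ~full: least fixpoint, start Z0 = {Sync, Reset, Recv, Halt, Ack, Req}, add states with some successor in Z. Z1 = {Sync, Reset, Recv, Done, Halt, Ack, Req}; fixed.
Sat(EF ~full) = {Sync, Reset, Recv, Done, Halt, Ack, Req}
EG (EF ~full): greatest fixpoint, start Z0 = {Sync, Reset, Recv, Done, Halt, Ack, Req}, keep only states in Sat with some successor in Z. Already a fixed point.
Sat(EG (EF ~full)) = {Sync, Reset, Recv, Done, Halt, Ack, Req}
Retry ∉ Sat(EG (EF ~full)) = {Sync, Reset, Recv, Done, Halt, Ack, Req}, so the formula does not hold at Retry.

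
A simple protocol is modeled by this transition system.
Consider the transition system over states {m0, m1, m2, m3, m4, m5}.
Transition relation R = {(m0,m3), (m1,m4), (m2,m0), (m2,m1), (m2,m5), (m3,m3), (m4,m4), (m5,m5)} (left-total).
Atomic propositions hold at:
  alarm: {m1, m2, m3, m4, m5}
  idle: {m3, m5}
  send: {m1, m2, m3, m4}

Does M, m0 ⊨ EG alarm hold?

EG alarm: greatest fixpoint, start Z0 = {m1, m2, m3, m4, m5}, keep only states in Sat with some successor in Z. Already a fixed point.
Sat(EG alarm) = {m1, m2, m3, m4, m5}
m0 ∉ Sat(EG alarm) = {m1, m2, m3, m4, m5}, so the formula does not hold at m0.

No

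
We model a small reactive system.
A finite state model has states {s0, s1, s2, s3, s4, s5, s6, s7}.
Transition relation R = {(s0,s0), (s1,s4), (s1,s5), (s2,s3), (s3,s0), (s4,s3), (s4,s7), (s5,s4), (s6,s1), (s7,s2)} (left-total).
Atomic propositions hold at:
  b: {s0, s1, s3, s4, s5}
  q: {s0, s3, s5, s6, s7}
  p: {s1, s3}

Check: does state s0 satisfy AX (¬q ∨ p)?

No

Sat(¬q) = {s1, s2, s4}
Sat(¬q ∨ p) = {s1, s2, s3, s4}
Sat(AX (¬q ∨ p)) = {s : every successor in {s1, s2, s3, s4}} = {s2, s5, s6, s7}
s0 ∉ Sat(AX (¬q ∨ p)) = {s2, s5, s6, s7}, so the formula does not hold at s0.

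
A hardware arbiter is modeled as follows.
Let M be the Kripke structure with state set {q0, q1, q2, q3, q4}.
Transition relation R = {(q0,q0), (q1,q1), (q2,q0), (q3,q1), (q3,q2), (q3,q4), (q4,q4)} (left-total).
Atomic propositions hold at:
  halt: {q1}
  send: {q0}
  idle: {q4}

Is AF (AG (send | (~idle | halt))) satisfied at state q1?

Sat(~idle) = {q0, q1, q2, q3}
Sat(~idle | halt) = {q0, q1, q2, q3}
Sat(send | (~idle | halt)) = {q0, q1, q2, q3}
AG (send | (~idle | halt)): greatest fixpoint, start Z0 = {q0, q1, q2, q3}, keep only states in Sat with every successor in Z. Z1 = {q0, q1, q2}; fixed.
Sat(AG (send | (~idle | halt))) = {q0, q1, q2}
AF (AG (send | (~idle | halt))): least fixpoint, start Z0 = {q0, q1, q2}, add states with every successor in Z. Already a fixed point.
Sat(AF (AG (send | (~idle | halt)))) = {q0, q1, q2}
q1 ∈ Sat(AF (AG (send | (~idle | halt)))) = {q0, q1, q2}, so the formula holds at q1.

Yes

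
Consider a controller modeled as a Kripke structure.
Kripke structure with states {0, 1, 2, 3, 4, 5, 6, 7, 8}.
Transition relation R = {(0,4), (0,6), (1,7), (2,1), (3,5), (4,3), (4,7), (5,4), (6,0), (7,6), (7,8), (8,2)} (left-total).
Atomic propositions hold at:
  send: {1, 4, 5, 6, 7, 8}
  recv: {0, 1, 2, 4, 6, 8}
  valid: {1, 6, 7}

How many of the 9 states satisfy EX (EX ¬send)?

3

Sat(¬send) = {0, 2, 3}
Sat(EX ¬send) = {s : some successor in {0, 2, 3}} = {4, 6, 8}
Sat(EX (EX ¬send)) = {s : some successor in {4, 6, 8}} = {0, 5, 7}
|Sat(EX (EX ¬send))| = |{0, 5, 7}| = 3.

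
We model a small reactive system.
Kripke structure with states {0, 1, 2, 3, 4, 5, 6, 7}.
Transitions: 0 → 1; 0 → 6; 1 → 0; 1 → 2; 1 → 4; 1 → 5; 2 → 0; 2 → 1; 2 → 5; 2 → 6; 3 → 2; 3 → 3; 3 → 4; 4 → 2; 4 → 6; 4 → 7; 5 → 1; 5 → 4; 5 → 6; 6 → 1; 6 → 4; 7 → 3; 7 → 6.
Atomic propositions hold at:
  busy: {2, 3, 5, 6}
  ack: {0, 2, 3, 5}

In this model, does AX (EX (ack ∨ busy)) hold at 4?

No

Sat(ack ∨ busy) = {0, 2, 3, 5, 6}
Sat(EX (ack ∨ busy)) = {s : some successor in {0, 2, 3, 5, 6}} = {0, 1, 2, 3, 4, 5, 7}
Sat(AX (EX (ack ∨ busy))) = {s : every successor in {0, 1, 2, 3, 4, 5, 7}} = {1, 3, 6}
4 ∉ Sat(AX (EX (ack ∨ busy))) = {1, 3, 6}, so the formula does not hold at 4.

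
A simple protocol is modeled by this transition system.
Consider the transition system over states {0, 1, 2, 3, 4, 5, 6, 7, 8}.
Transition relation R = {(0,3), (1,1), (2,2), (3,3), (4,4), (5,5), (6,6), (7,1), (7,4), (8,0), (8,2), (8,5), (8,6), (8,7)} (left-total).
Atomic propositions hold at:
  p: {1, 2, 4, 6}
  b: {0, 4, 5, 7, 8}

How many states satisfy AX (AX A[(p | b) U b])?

Sat(p | b) = {0, 1, 2, 4, 5, 6, 7, 8}
A[(p | b) U b]: least fixpoint, start Z0 = Sat(b) = {0, 4, 5, 7, 8}, add states in Sat(p | b) with every successor in Z. Already a fixed point.
Sat(A[(p | b) U b]) = {0, 4, 5, 7, 8}
Sat(AX A[(p | b) U b]) = {s : every successor in {0, 4, 5, 7, 8}} = {4, 5}
Sat(AX (AX A[(p | b) U b])) = {s : every successor in {4, 5}} = {4, 5}
|Sat(AX (AX A[(p | b) U b]))| = |{4, 5}| = 2.

2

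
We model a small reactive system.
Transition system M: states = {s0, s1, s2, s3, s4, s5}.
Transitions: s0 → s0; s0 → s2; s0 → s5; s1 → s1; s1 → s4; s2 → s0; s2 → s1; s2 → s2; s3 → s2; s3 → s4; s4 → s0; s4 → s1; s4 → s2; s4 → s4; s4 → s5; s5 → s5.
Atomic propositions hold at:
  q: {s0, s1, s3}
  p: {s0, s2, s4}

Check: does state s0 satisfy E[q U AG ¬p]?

Yes

Sat(¬p) = {s1, s3, s5}
AG ¬p: greatest fixpoint, start Z0 = {s1, s3, s5}, keep only states in Sat with every successor in Z. Z1 = {s5}; fixed.
Sat(AG ¬p) = {s5}
E[q U AG ¬p]: least fixpoint, start Z0 = Sat(AG ¬p) = {s5}, add states in Sat(q) with some successor in Z. Z1 = {s0, s5}; fixed.
Sat(E[q U AG ¬p]) = {s0, s5}
s0 ∈ Sat(E[q U AG ¬p]) = {s0, s5}, so the formula holds at s0.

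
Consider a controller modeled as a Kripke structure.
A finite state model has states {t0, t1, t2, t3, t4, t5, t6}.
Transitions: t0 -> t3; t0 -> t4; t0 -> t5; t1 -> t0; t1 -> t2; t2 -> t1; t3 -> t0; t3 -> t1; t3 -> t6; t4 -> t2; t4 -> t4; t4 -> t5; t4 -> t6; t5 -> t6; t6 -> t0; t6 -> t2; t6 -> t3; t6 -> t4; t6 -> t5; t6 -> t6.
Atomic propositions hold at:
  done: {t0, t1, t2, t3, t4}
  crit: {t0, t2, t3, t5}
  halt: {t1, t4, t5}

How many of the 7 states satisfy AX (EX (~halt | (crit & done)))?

4

Sat(~halt) = {t0, t2, t3, t6}
Sat(crit & done) = {t0, t2, t3}
Sat(~halt | (crit & done)) = {t0, t2, t3, t6}
Sat(EX (~halt | (crit & done))) = {s : some successor in {t0, t2, t3, t6}} = {t0, t1, t3, t4, t5, t6}
Sat(AX (EX (~halt | (crit & done)))) = {s : every successor in {t0, t1, t3, t4, t5, t6}} = {t0, t2, t3, t5}
|Sat(AX (EX (~halt | (crit & done))))| = |{t0, t2, t3, t5}| = 4.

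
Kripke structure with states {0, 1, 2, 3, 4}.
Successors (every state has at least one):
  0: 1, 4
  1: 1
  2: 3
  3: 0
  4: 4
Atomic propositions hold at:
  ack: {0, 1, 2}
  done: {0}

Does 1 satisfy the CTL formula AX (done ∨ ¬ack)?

Sat(¬ack) = {3, 4}
Sat(done ∨ ¬ack) = {0, 3, 4}
Sat(AX (done ∨ ¬ack)) = {s : every successor in {0, 3, 4}} = {2, 3, 4}
1 ∉ Sat(AX (done ∨ ¬ack)) = {2, 3, 4}, so the formula does not hold at 1.

No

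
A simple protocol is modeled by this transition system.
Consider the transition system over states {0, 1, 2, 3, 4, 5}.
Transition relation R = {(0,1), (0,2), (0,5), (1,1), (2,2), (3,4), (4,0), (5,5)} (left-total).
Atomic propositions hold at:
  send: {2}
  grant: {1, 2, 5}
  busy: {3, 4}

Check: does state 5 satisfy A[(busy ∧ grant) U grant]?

Sat(busy ∧ grant) = ∅
A[(busy ∧ grant) U grant]: least fixpoint, start Z0 = Sat(grant) = {1, 2, 5}, add states in Sat(busy ∧ grant) with every successor in Z. Already a fixed point.
Sat(A[(busy ∧ grant) U grant]) = {1, 2, 5}
5 ∈ Sat(A[(busy ∧ grant) U grant]) = {1, 2, 5}, so the formula holds at 5.

Yes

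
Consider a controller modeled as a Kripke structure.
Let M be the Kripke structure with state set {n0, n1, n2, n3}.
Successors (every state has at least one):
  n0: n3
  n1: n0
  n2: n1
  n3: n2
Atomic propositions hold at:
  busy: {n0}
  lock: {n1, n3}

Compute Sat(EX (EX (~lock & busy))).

{n2}

Sat(~lock) = {n0, n2}
Sat(~lock & busy) = {n0}
Sat(EX (~lock & busy)) = {s : some successor in {n0}} = {n1}
Sat(EX (EX (~lock & busy))) = {s : some successor in {n1}} = {n2}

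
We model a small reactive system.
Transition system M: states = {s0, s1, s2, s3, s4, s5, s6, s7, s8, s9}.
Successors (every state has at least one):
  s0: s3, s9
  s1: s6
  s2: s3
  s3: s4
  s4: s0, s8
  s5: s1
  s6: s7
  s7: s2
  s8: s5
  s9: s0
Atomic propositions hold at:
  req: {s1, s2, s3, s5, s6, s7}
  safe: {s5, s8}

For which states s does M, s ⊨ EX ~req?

{s0, s3, s4, s9}

Sat(~req) = {s0, s4, s8, s9}
Sat(EX ~req) = {s : some successor in {s0, s4, s8, s9}} = {s0, s3, s4, s9}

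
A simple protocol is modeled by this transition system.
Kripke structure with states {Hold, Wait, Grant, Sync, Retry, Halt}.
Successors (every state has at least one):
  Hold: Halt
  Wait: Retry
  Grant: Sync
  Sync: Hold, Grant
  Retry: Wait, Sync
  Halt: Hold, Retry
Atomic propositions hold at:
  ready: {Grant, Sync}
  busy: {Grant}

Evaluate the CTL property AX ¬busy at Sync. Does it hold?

No

Sat(¬busy) = {Hold, Wait, Sync, Retry, Halt}
Sat(AX ¬busy) = {s : every successor in {Hold, Wait, Sync, Retry, Halt}} = {Hold, Wait, Grant, Retry, Halt}
Sync ∉ Sat(AX ¬busy) = {Hold, Wait, Grant, Retry, Halt}, so the formula does not hold at Sync.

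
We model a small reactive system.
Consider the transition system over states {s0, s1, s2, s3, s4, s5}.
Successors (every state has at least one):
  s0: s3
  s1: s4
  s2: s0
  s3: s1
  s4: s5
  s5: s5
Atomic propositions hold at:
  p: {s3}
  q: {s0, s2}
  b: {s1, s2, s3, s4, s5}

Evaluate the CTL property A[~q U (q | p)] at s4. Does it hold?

Sat(~q) = {s1, s3, s4, s5}
Sat(q | p) = {s0, s2, s3}
A[~q U (q | p)]: least fixpoint, start Z0 = Sat((q | p)) = {s0, s2, s3}, add states in Sat(~q) with every successor in Z. Already a fixed point.
Sat(A[~q U (q | p)]) = {s0, s2, s3}
s4 ∉ Sat(A[~q U (q | p)]) = {s0, s2, s3}, so the formula does not hold at s4.

No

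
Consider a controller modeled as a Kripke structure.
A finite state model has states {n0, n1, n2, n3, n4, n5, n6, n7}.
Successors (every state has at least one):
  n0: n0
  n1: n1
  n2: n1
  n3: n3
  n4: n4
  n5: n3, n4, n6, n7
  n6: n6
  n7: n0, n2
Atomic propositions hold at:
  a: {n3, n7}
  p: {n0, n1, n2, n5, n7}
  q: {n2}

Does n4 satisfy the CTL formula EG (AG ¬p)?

Sat(¬p) = {n3, n4, n6}
AG ¬p: greatest fixpoint, start Z0 = {n3, n4, n6}, keep only states in Sat with every successor in Z. Already a fixed point.
Sat(AG ¬p) = {n3, n4, n6}
EG (AG ¬p): greatest fixpoint, start Z0 = {n3, n4, n6}, keep only states in Sat with some successor in Z. Already a fixed point.
Sat(EG (AG ¬p)) = {n3, n4, n6}
n4 ∈ Sat(EG (AG ¬p)) = {n3, n4, n6}, so the formula holds at n4.

Yes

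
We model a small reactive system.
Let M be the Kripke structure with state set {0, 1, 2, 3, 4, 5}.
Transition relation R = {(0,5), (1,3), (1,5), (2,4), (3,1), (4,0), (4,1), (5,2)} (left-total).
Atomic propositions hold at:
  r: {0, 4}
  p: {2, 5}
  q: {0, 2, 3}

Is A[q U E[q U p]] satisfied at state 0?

Yes

E[q U p]: least fixpoint, start Z0 = Sat(p) = {2, 5}, add states in Sat(q) with some successor in Z. Z1 = {0, 2, 5}; fixed.
Sat(E[q U p]) = {0, 2, 5}
A[q U E[q U p]]: least fixpoint, start Z0 = Sat(E[q U p]) = {0, 2, 5}, add states in Sat(q) with every successor in Z. Already a fixed point.
Sat(A[q U E[q U p]]) = {0, 2, 5}
0 ∈ Sat(A[q U E[q U p]]) = {0, 2, 5}, so the formula holds at 0.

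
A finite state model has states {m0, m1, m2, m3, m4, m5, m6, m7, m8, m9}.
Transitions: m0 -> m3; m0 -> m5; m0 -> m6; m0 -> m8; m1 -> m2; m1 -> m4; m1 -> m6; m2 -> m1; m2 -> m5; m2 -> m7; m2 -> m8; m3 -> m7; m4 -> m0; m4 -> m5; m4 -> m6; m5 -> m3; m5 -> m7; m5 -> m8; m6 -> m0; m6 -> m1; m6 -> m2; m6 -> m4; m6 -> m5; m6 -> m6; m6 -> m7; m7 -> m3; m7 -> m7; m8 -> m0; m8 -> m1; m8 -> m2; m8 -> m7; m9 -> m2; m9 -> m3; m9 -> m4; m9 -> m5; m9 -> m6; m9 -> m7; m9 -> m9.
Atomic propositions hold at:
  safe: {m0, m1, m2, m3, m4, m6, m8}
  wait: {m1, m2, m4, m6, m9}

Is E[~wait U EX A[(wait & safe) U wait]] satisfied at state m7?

No

Sat(~wait) = {m0, m3, m5, m7, m8}
Sat(wait & safe) = {m1, m2, m4, m6}
A[(wait & safe) U wait]: least fixpoint, start Z0 = Sat(wait) = {m1, m2, m4, m6, m9}, add states in Sat(wait & safe) with every successor in Z. Already a fixed point.
Sat(A[(wait & safe) U wait]) = {m1, m2, m4, m6, m9}
Sat(EX A[(wait & safe) U wait]) = {s : some successor in {m1, m2, m4, m6, m9}} = {m0, m1, m2, m4, m6, m8, m9}
E[~wait U EX A[(wait & safe) U wait]]: least fixpoint, start Z0 = Sat(EX A[(wait & safe) U wait]) = {m0, m1, m2, m4, m6, m8, m9}, add states in Sat(~wait) with some successor in Z. Z1 = {m0, m1, m2, m4, m5, m6, m8, m9}; fixed.
Sat(E[~wait U EX A[(wait & safe) U wait]]) = {m0, m1, m2, m4, m5, m6, m8, m9}
m7 ∉ Sat(E[~wait U EX A[(wait & safe) U wait]]) = {m0, m1, m2, m4, m5, m6, m8, m9}, so the formula does not hold at m7.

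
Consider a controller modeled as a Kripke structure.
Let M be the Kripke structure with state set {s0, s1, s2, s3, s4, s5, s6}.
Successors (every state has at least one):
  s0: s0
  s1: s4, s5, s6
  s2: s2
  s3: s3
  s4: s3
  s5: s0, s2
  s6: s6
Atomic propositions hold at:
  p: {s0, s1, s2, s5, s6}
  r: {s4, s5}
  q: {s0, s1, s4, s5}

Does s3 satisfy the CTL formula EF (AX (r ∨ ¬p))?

Yes

Sat(¬p) = {s3, s4}
Sat(r ∨ ¬p) = {s3, s4, s5}
Sat(AX (r ∨ ¬p)) = {s : every successor in {s3, s4, s5}} = {s3, s4}
EF (AX (r ∨ ¬p)): least fixpoint, start Z0 = {s3, s4}, add states with some successor in Z. Z1 = {s1, s3, s4}; fixed.
Sat(EF (AX (r ∨ ¬p))) = {s1, s3, s4}
s3 ∈ Sat(EF (AX (r ∨ ¬p))) = {s1, s3, s4}, so the formula holds at s3.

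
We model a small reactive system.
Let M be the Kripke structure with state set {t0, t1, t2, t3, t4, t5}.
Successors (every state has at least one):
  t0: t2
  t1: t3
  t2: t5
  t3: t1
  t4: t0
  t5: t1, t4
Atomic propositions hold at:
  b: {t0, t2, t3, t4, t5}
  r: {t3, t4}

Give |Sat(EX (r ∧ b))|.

Sat(r ∧ b) = {t3, t4}
Sat(EX (r ∧ b)) = {s : some successor in {t3, t4}} = {t1, t5}
|Sat(EX (r ∧ b))| = |{t1, t5}| = 2.

2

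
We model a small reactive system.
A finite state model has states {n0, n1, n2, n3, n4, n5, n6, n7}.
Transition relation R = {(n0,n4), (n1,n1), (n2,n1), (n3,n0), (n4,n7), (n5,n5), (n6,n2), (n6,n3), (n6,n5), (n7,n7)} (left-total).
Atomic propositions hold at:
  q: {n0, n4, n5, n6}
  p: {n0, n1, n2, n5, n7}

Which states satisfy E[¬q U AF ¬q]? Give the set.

Sat(¬q) = {n1, n2, n3, n7}
AF ¬q: least fixpoint, start Z0 = {n1, n2, n3, n7}, add states with every successor in Z. Z1 = {n1, n2, n3, n4, n7}; Z2 = {n0, n1, n2, n3, n4, n7}; fixed.
Sat(AF ¬q) = {n0, n1, n2, n3, n4, n7}
E[¬q U AF ¬q]: least fixpoint, start Z0 = Sat(AF ¬q) = {n0, n1, n2, n3, n4, n7}, add states in Sat(¬q) with some successor in Z. Already a fixed point.
Sat(E[¬q U AF ¬q]) = {n0, n1, n2, n3, n4, n7}

{n0, n1, n2, n3, n4, n7}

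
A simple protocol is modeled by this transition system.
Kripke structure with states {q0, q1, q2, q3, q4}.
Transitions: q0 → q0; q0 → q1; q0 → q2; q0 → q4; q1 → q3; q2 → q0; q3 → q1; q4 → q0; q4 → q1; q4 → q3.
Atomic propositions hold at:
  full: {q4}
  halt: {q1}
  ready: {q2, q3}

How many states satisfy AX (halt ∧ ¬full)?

Sat(¬full) = {q0, q1, q2, q3}
Sat(halt ∧ ¬full) = {q1}
Sat(AX (halt ∧ ¬full)) = {s : every successor in {q1}} = {q3}
|Sat(AX (halt ∧ ¬full))| = |{q3}| = 1.

1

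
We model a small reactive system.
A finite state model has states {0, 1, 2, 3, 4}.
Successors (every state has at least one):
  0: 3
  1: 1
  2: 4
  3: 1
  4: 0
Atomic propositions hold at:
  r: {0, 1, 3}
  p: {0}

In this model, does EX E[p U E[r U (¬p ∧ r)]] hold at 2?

No

Sat(¬p) = {1, 2, 3, 4}
Sat(¬p ∧ r) = {1, 3}
E[r U (¬p ∧ r)]: least fixpoint, start Z0 = Sat((¬p ∧ r)) = {1, 3}, add states in Sat(r) with some successor in Z. Z1 = {0, 1, 3}; fixed.
Sat(E[r U (¬p ∧ r)]) = {0, 1, 3}
E[p U E[r U (¬p ∧ r)]]: least fixpoint, start Z0 = Sat(E[r U (¬p ∧ r)]) = {0, 1, 3}, add states in Sat(p) with some successor in Z. Already a fixed point.
Sat(E[p U E[r U (¬p ∧ r)]]) = {0, 1, 3}
Sat(EX E[p U E[r U (¬p ∧ r)]]) = {s : some successor in {0, 1, 3}} = {0, 1, 3, 4}
2 ∉ Sat(EX E[p U E[r U (¬p ∧ r)]]) = {0, 1, 3, 4}, so the formula does not hold at 2.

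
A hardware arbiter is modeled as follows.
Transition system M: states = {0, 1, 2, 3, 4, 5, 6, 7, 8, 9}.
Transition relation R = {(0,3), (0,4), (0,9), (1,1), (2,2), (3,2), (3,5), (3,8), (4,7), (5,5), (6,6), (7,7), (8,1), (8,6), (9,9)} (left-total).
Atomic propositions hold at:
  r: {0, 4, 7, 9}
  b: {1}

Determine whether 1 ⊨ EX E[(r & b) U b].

Sat(r & b) = ∅
E[(r & b) U b]: least fixpoint, start Z0 = Sat(b) = {1}, add states in Sat(r & b) with some successor in Z. Already a fixed point.
Sat(E[(r & b) U b]) = {1}
Sat(EX E[(r & b) U b]) = {s : some successor in {1}} = {1, 8}
1 ∈ Sat(EX E[(r & b) U b]) = {1, 8}, so the formula holds at 1.

Yes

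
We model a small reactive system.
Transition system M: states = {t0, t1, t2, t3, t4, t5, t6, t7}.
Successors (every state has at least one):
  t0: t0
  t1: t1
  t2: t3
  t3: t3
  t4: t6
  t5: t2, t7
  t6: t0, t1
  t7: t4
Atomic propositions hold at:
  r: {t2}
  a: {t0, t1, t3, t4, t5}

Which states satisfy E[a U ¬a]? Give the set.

Sat(¬a) = {t2, t6, t7}
E[a U ¬a]: least fixpoint, start Z0 = Sat(¬a) = {t2, t6, t7}, add states in Sat(a) with some successor in Z. Z1 = {t2, t4, t5, t6, t7}; fixed.
Sat(E[a U ¬a]) = {t2, t4, t5, t6, t7}

{t2, t4, t5, t6, t7}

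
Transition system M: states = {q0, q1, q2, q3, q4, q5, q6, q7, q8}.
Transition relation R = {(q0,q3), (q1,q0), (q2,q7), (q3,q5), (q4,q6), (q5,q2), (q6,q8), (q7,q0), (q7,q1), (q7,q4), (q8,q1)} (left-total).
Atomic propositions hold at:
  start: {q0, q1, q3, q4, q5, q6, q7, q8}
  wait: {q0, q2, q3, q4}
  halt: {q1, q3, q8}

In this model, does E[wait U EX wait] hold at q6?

Sat(EX wait) = {s : some successor in {q0, q2, q3, q4}} = {q0, q1, q5, q7}
E[wait U EX wait]: least fixpoint, start Z0 = Sat(EX wait) = {q0, q1, q5, q7}, add states in Sat(wait) with some successor in Z. Z1 = {q0, q1, q2, q3, q5, q7}; fixed.
Sat(E[wait U EX wait]) = {q0, q1, q2, q3, q5, q7}
q6 ∉ Sat(E[wait U EX wait]) = {q0, q1, q2, q3, q5, q7}, so the formula does not hold at q6.

No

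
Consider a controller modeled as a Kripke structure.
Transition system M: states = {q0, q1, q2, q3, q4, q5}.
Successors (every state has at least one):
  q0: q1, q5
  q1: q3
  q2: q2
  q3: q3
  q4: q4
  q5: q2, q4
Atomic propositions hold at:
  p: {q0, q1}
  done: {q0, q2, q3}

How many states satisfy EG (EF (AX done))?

Sat(AX done) = {s : every successor in {q0, q2, q3}} = {q1, q2, q3}
EF (AX done): least fixpoint, start Z0 = {q1, q2, q3}, add states with some successor in Z. Z1 = {q0, q1, q2, q3, q5}; fixed.
Sat(EF (AX done)) = {q0, q1, q2, q3, q5}
EG (EF (AX done)): greatest fixpoint, start Z0 = {q0, q1, q2, q3, q5}, keep only states in Sat with some successor in Z. Already a fixed point.
Sat(EG (EF (AX done))) = {q0, q1, q2, q3, q5}
|Sat(EG (EF (AX done)))| = |{q0, q1, q2, q3, q5}| = 5.

5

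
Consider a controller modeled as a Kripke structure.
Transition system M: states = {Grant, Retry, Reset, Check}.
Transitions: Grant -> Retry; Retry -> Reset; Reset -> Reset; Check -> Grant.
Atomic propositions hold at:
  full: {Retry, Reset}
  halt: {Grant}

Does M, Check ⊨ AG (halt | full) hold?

Sat(halt | full) = {Grant, Retry, Reset}
AG (halt | full): greatest fixpoint, start Z0 = {Grant, Retry, Reset}, keep only states in Sat with every successor in Z. Already a fixed point.
Sat(AG (halt | full)) = {Grant, Retry, Reset}
Check ∉ Sat(AG (halt | full)) = {Grant, Retry, Reset}, so the formula does not hold at Check.

No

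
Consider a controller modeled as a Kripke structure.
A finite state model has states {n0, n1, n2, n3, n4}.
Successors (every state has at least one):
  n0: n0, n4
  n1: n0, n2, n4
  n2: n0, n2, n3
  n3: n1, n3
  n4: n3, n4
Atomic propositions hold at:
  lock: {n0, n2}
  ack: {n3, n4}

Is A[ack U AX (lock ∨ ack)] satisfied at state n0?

Yes

Sat(lock ∨ ack) = {n0, n2, n3, n4}
Sat(AX (lock ∨ ack)) = {s : every successor in {n0, n2, n3, n4}} = {n0, n1, n2, n4}
A[ack U AX (lock ∨ ack)]: least fixpoint, start Z0 = Sat(AX (lock ∨ ack)) = {n0, n1, n2, n4}, add states in Sat(ack) with every successor in Z. Already a fixed point.
Sat(A[ack U AX (lock ∨ ack)]) = {n0, n1, n2, n4}
n0 ∈ Sat(A[ack U AX (lock ∨ ack)]) = {n0, n1, n2, n4}, so the formula holds at n0.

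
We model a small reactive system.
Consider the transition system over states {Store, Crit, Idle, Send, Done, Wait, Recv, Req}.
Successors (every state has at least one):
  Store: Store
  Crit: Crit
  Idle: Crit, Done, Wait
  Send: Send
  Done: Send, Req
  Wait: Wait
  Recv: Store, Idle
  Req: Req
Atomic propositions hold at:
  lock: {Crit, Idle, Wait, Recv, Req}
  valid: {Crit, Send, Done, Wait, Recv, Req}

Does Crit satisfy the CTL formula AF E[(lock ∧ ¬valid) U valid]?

Sat(¬valid) = {Store, Idle}
Sat(lock ∧ ¬valid) = {Idle}
E[(lock ∧ ¬valid) U valid]: least fixpoint, start Z0 = Sat(valid) = {Crit, Send, Done, Wait, Recv, Req}, add states in Sat(lock ∧ ¬valid) with some successor in Z. Z1 = {Crit, Idle, Send, Done, Wait, Recv, Req}; fixed.
Sat(E[(lock ∧ ¬valid) U valid]) = {Crit, Idle, Send, Done, Wait, Recv, Req}
AF E[(lock ∧ ¬valid) U valid]: least fixpoint, start Z0 = {Crit, Idle, Send, Done, Wait, Recv, Req}, add states with every successor in Z. Already a fixed point.
Sat(AF E[(lock ∧ ¬valid) U valid]) = {Crit, Idle, Send, Done, Wait, Recv, Req}
Crit ∈ Sat(AF E[(lock ∧ ¬valid) U valid]) = {Crit, Idle, Send, Done, Wait, Recv, Req}, so the formula holds at Crit.

Yes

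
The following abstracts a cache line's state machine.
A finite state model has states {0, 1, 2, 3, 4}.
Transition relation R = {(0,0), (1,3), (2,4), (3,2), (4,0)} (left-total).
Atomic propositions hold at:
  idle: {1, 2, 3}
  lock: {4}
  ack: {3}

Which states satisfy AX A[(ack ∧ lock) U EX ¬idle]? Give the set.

{0, 2, 3, 4}

Sat(ack ∧ lock) = ∅
Sat(¬idle) = {0, 4}
Sat(EX ¬idle) = {s : some successor in {0, 4}} = {0, 2, 4}
A[(ack ∧ lock) U EX ¬idle]: least fixpoint, start Z0 = Sat(EX ¬idle) = {0, 2, 4}, add states in Sat(ack ∧ lock) with every successor in Z. Already a fixed point.
Sat(A[(ack ∧ lock) U EX ¬idle]) = {0, 2, 4}
Sat(AX A[(ack ∧ lock) U EX ¬idle]) = {s : every successor in {0, 2, 4}} = {0, 2, 3, 4}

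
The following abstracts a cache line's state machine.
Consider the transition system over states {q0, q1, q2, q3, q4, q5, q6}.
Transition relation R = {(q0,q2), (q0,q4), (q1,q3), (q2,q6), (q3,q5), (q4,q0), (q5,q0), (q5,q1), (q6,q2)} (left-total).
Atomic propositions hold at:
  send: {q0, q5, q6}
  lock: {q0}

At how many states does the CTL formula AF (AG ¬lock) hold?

2

Sat(¬lock) = {q1, q2, q3, q4, q5, q6}
AG ¬lock: greatest fixpoint, start Z0 = {q1, q2, q3, q4, q5, q6}, keep only states in Sat with every successor in Z. Z1 = {q1, q2, q3, q6}; Z2 = {q1, q2, q6}; Z3 = {q2, q6}; fixed.
Sat(AG ¬lock) = {q2, q6}
AF (AG ¬lock): least fixpoint, start Z0 = {q2, q6}, add states with every successor in Z. Already a fixed point.
Sat(AF (AG ¬lock)) = {q2, q6}
|Sat(AF (AG ¬lock))| = |{q2, q6}| = 2.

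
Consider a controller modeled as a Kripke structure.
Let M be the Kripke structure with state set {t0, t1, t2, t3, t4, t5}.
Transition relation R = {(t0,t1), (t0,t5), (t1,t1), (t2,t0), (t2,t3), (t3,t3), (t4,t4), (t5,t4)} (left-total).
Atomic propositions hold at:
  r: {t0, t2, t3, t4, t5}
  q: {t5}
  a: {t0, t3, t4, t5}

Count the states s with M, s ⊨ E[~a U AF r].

Sat(~a) = {t1, t2}
AF r: least fixpoint, start Z0 = {t0, t2, t3, t4, t5}, add states with every successor in Z. Already a fixed point.
Sat(AF r) = {t0, t2, t3, t4, t5}
E[~a U AF r]: least fixpoint, start Z0 = Sat(AF r) = {t0, t2, t3, t4, t5}, add states in Sat(~a) with some successor in Z. Already a fixed point.
Sat(E[~a U AF r]) = {t0, t2, t3, t4, t5}
|Sat(E[~a U AF r])| = |{t0, t2, t3, t4, t5}| = 5.

5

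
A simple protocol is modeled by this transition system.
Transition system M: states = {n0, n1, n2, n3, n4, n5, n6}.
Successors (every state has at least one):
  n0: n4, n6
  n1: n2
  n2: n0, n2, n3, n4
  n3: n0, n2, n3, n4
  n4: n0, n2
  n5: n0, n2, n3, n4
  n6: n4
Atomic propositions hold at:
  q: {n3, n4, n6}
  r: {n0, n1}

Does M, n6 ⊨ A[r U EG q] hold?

No

EG q: greatest fixpoint, start Z0 = {n3, n4, n6}, keep only states in Sat with some successor in Z. Z1 = {n3, n6}; Z2 = {n3}; fixed.
Sat(EG q) = {n3}
A[r U EG q]: least fixpoint, start Z0 = Sat(EG q) = {n3}, add states in Sat(r) with every successor in Z. Already a fixed point.
Sat(A[r U EG q]) = {n3}
n6 ∉ Sat(A[r U EG q]) = {n3}, so the formula does not hold at n6.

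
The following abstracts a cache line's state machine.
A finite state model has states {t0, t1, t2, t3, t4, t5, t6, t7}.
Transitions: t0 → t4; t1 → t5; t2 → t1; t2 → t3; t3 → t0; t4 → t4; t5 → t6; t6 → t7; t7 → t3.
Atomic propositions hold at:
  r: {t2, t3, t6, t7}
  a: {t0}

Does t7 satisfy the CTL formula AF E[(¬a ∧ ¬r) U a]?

Yes

Sat(¬a) = {t1, t2, t3, t4, t5, t6, t7}
Sat(¬r) = {t0, t1, t4, t5}
Sat(¬a ∧ ¬r) = {t1, t4, t5}
E[(¬a ∧ ¬r) U a]: least fixpoint, start Z0 = Sat(a) = {t0}, add states in Sat(¬a ∧ ¬r) with some successor in Z. Already a fixed point.
Sat(E[(¬a ∧ ¬r) U a]) = {t0}
AF E[(¬a ∧ ¬r) U a]: least fixpoint, start Z0 = {t0}, add states with every successor in Z. Z1 = {t0, t3}; Z2 = {t0, t3, t7}; Z3 = {t0, t3, t6, t7}; Z4 = {t0, t3, t5, t6, t7}; Z5 = {t0, t1, t3, t5, t6, t7}; Z6 = {t0, t1, t2, t3, t5, t6, t7}; fixed.
Sat(AF E[(¬a ∧ ¬r) U a]) = {t0, t1, t2, t3, t5, t6, t7}
t7 ∈ Sat(AF E[(¬a ∧ ¬r) U a]) = {t0, t1, t2, t3, t5, t6, t7}, so the formula holds at t7.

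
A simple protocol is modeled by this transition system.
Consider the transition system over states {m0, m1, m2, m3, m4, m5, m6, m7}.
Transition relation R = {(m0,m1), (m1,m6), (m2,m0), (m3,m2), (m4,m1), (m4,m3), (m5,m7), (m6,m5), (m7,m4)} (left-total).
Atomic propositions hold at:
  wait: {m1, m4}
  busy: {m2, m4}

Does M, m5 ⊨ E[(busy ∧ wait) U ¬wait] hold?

Sat(busy ∧ wait) = {m4}
Sat(¬wait) = {m0, m2, m3, m5, m6, m7}
E[(busy ∧ wait) U ¬wait]: least fixpoint, start Z0 = Sat(¬wait) = {m0, m2, m3, m5, m6, m7}, add states in Sat(busy ∧ wait) with some successor in Z. Z1 = {m0, m2, m3, m4, m5, m6, m7}; fixed.
Sat(E[(busy ∧ wait) U ¬wait]) = {m0, m2, m3, m4, m5, m6, m7}
m5 ∈ Sat(E[(busy ∧ wait) U ¬wait]) = {m0, m2, m3, m4, m5, m6, m7}, so the formula holds at m5.

Yes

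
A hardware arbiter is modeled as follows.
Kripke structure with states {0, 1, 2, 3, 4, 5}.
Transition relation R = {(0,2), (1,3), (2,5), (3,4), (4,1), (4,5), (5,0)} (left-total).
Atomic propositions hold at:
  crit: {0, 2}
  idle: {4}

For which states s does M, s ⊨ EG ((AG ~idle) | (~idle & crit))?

{0, 2, 5}

Sat(~idle) = {0, 1, 2, 3, 5}
AG ~idle: greatest fixpoint, start Z0 = {0, 1, 2, 3, 5}, keep only states in Sat with every successor in Z. Z1 = {0, 1, 2, 5}; Z2 = {0, 2, 5}; fixed.
Sat(AG ~idle) = {0, 2, 5}
Sat(~idle & crit) = {0, 2}
Sat((AG ~idle) | (~idle & crit)) = {0, 2, 5}
EG ((AG ~idle) | (~idle & crit)): greatest fixpoint, start Z0 = {0, 2, 5}, keep only states in Sat with some successor in Z. Already a fixed point.
Sat(EG ((AG ~idle) | (~idle & crit))) = {0, 2, 5}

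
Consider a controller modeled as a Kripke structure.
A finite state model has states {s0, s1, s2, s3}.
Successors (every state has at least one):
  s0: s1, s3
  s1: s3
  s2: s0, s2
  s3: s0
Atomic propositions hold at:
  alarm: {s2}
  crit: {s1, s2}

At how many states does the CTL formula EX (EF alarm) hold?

1

EF alarm: least fixpoint, start Z0 = {s2}, add states with some successor in Z. Already a fixed point.
Sat(EF alarm) = {s2}
Sat(EX (EF alarm)) = {s : some successor in {s2}} = {s2}
|Sat(EX (EF alarm))| = |{s2}| = 1.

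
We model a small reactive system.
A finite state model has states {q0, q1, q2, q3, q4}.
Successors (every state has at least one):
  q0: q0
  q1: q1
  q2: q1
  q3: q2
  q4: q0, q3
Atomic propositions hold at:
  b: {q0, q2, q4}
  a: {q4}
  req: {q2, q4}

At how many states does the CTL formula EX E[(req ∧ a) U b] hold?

3

Sat(req ∧ a) = {q4}
E[(req ∧ a) U b]: least fixpoint, start Z0 = Sat(b) = {q0, q2, q4}, add states in Sat(req ∧ a) with some successor in Z. Already a fixed point.
Sat(E[(req ∧ a) U b]) = {q0, q2, q4}
Sat(EX E[(req ∧ a) U b]) = {s : some successor in {q0, q2, q4}} = {q0, q3, q4}
|Sat(EX E[(req ∧ a) U b])| = |{q0, q3, q4}| = 3.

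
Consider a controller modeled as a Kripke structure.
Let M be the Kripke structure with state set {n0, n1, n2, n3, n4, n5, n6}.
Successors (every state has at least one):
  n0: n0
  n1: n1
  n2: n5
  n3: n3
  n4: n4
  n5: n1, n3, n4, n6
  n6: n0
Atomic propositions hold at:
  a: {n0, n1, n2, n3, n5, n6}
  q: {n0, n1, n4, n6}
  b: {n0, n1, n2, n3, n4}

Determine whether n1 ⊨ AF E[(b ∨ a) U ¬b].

No

Sat(b ∨ a) = {n0, n1, n2, n3, n4, n5, n6}
Sat(¬b) = {n5, n6}
E[(b ∨ a) U ¬b]: least fixpoint, start Z0 = Sat(¬b) = {n5, n6}, add states in Sat(b ∨ a) with some successor in Z. Z1 = {n2, n5, n6}; fixed.
Sat(E[(b ∨ a) U ¬b]) = {n2, n5, n6}
AF E[(b ∨ a) U ¬b]: least fixpoint, start Z0 = {n2, n5, n6}, add states with every successor in Z. Already a fixed point.
Sat(AF E[(b ∨ a) U ¬b]) = {n2, n5, n6}
n1 ∉ Sat(AF E[(b ∨ a) U ¬b]) = {n2, n5, n6}, so the formula does not hold at n1.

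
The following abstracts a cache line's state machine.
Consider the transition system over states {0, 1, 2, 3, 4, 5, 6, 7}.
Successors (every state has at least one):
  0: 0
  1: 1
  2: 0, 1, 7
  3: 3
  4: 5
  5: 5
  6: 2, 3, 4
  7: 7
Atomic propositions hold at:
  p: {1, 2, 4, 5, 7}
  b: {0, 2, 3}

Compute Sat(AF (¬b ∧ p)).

Sat(¬b) = {1, 4, 5, 6, 7}
Sat(¬b ∧ p) = {1, 4, 5, 7}
AF (¬b ∧ p): least fixpoint, start Z0 = {1, 4, 5, 7}, add states with every successor in Z. Already a fixed point.
Sat(AF (¬b ∧ p)) = {1, 4, 5, 7}

{1, 4, 5, 7}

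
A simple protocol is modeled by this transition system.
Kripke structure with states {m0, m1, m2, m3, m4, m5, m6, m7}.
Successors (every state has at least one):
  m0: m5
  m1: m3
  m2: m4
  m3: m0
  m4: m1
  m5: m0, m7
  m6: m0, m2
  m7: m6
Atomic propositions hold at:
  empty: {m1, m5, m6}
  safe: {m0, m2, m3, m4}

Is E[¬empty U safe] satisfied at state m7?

No

Sat(¬empty) = {m0, m2, m3, m4, m7}
E[¬empty U safe]: least fixpoint, start Z0 = Sat(safe) = {m0, m2, m3, m4}, add states in Sat(¬empty) with some successor in Z. Already a fixed point.
Sat(E[¬empty U safe]) = {m0, m2, m3, m4}
m7 ∉ Sat(E[¬empty U safe]) = {m0, m2, m3, m4}, so the formula does not hold at m7.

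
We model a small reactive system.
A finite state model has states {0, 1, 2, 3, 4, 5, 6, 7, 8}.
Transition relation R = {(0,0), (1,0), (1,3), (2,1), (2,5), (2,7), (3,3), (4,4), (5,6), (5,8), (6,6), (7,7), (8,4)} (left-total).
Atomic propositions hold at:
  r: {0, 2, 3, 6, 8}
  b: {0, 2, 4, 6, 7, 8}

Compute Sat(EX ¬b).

Sat(¬b) = {1, 3, 5}
Sat(EX ¬b) = {s : some successor in {1, 3, 5}} = {1, 2, 3}

{1, 2, 3}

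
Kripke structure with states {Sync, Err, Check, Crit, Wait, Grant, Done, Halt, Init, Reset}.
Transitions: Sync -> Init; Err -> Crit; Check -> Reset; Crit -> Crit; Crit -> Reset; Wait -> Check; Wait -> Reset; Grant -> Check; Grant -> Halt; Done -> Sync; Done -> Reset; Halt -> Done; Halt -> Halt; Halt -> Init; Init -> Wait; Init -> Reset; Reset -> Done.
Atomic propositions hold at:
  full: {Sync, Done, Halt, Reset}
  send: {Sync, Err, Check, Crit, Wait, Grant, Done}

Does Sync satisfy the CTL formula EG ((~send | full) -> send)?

Sat(~send) = {Halt, Init, Reset}
Sat(~send | full) = {Sync, Done, Halt, Init, Reset}
Sat((~send | full) -> send) = {Sync, Err, Check, Crit, Wait, Grant, Done}
EG ((~send | full) -> send): greatest fixpoint, start Z0 = {Sync, Err, Check, Crit, Wait, Grant, Done}, keep only states in Sat with some successor in Z. Z1 = {Err, Crit, Wait, Grant, Done}; Z2 = {Err, Crit}; fixed.
Sat(EG ((~send | full) -> send)) = {Err, Crit}
Sync ∉ Sat(EG ((~send | full) -> send)) = {Err, Crit}, so the formula does not hold at Sync.

No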